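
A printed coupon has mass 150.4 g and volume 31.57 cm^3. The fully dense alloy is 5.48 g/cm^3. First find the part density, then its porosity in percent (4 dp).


rho_part = 150.4 / 31.57 = 4.76401647 g/cm^3
Porosity = (1 - 4.76401647/5.48)*100 = 13.0654 %


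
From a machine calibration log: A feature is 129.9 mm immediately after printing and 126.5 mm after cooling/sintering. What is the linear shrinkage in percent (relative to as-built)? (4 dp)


Shrinkage = ((129.9-126.5)/129.9)*100 = 2.6174 %


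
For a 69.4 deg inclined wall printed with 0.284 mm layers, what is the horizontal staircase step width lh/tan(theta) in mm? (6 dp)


step = 0.284 / tan(69.4) = 0.106749 mm


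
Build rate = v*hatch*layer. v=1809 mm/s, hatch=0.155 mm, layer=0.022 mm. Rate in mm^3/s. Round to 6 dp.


Rate = 1809 * 0.155 * 0.022 = 6.16869 mm^3/s


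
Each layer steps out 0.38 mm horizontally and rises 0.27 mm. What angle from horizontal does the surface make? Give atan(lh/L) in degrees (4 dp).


angle = atan(0.27/0.38) = 35.3948 degrees


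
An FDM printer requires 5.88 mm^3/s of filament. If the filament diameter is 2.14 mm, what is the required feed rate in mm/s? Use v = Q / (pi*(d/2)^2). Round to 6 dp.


A = pi*(2.14/2)^2 = 3.596809
v = 5.88 / 3.596809 = 1.634782 mm/s


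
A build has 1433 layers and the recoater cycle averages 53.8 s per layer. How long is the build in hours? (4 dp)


t = 1433 * 53.8 / 3600 = 21.4154 hrs


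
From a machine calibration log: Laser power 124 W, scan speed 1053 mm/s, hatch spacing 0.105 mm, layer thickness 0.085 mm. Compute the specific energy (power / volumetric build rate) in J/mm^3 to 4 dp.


Build rate = 1053 * 0.105 * 0.085 = 9.398025 mm^3/s
SE = 124 / 9.398025 = 13.1943 J/mm^3


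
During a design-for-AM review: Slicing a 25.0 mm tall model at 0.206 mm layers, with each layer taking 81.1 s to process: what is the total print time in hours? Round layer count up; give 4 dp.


Layers = ceil(25.0/0.206) = 122
t = 122 * 81.1 / 3600 = 2.7484 hrs


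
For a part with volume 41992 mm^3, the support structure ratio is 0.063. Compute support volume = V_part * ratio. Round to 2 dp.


V_support = 41992 * 0.063 = 2645.5 mm^3


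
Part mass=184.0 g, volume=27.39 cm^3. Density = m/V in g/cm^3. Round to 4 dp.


rho = 184.0 / 27.39 = 6.7178 g/cm^3


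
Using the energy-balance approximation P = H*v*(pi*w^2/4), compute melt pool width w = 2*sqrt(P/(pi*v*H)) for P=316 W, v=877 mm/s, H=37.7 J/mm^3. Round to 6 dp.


w = 2*sqrt(316/(pi*877*37.7)) = 0.110313 mm


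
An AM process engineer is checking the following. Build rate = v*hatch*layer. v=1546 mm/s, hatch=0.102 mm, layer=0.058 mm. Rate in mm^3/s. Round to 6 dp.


Rate = 1546 * 0.102 * 0.058 = 9.146136 mm^3/s


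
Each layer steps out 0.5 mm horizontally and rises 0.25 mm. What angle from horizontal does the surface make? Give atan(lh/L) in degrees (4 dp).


angle = atan(0.25/0.5) = 26.5651 degrees


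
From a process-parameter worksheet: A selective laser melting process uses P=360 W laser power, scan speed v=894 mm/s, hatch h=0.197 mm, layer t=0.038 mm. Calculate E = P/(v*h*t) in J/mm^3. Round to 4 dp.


E = 360 / (894*0.197*0.038) = 53.7917 J/mm^3


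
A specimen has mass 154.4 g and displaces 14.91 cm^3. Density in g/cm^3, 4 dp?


rho = 154.4 / 14.91 = 10.3555 g/cm^3


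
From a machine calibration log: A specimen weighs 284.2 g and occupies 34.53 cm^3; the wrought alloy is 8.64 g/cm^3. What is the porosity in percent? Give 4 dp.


rho_part = 284.2 / 34.53 = 8.23052418 g/cm^3
Porosity = (1 - 8.23052418/8.64)*100 = 4.7393 %


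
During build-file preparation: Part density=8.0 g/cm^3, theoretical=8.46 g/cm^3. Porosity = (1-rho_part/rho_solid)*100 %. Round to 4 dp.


Porosity = (1-8.0/8.46)*100 = 5.4374 %


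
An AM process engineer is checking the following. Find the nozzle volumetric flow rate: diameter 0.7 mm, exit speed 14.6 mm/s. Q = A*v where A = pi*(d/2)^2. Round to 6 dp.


A = pi*(0.7/2)^2 = 0.3848451 mm^2
Q = 0.3848451 * 14.6 = 5.618738 mm^3/s


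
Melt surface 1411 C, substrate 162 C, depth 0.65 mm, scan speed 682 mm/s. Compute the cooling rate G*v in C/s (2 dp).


G = (1411-162)/0.65 = 1921.53846154 C/mm
CR = 1921.53846154 * 682 = 1310489.23 C/s


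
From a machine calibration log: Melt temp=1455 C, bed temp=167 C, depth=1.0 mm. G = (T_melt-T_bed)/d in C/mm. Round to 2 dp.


G = (1455-167)/1.0 = 1288.0 C/mm


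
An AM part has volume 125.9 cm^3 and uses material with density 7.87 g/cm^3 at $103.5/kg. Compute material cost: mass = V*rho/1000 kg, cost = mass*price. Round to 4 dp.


Mass = 125.9*7.87/1000 = 0.990833 kg
Cost = 0.990833 * 103.5 = 102.5512 $


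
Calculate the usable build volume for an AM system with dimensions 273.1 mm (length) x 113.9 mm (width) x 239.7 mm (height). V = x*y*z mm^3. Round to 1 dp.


V = 273.1 * 113.9 * 239.7 = 7456129.8 mm^3


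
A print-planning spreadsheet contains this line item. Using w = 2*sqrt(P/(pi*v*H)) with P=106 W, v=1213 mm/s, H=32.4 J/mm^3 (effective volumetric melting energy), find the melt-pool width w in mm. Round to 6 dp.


w = 2*sqrt(106/(pi*1213*32.4)) = 0.058601 mm


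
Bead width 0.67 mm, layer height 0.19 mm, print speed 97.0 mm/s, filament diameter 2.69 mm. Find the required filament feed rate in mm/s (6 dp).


Q = 0.67 * 0.19 * 97.0 = 12.3481 mm^3/s
A_fil = pi*(2.69/2)^2 = 5.68321965 mm^2
v_feed = 12.3481 / 5.68321965 = 2.17273 mm/s


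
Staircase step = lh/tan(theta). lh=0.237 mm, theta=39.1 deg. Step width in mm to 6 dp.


step = 0.237 / tan(39.1) = 0.291628 mm


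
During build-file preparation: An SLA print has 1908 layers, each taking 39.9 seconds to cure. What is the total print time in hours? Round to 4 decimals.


t = 1908 * 39.9 / 3600 = 21.147 hrs


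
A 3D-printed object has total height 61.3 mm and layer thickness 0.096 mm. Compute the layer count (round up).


Layers = ceil(61.3/0.096) = 639


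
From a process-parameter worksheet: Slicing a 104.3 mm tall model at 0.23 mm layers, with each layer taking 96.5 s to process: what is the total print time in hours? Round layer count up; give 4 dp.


Layers = ceil(104.3/0.23) = 454
t = 454 * 96.5 / 3600 = 12.1697 hrs


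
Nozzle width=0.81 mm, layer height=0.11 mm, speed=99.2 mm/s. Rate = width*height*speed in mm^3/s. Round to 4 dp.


Rate = 0.81 * 0.11 * 99.2 = 8.8387 mm^3/s


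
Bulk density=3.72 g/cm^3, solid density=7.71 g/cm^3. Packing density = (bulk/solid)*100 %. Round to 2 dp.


Packing = (3.72/7.71)*100 = 48.25 %


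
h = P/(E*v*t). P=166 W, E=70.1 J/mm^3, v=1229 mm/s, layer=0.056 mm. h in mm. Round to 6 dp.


h = 166 / (70.1*1229*0.056) = 0.034407 mm


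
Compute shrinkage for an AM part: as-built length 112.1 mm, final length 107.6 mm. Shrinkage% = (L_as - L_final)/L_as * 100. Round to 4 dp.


Shrinkage = ((112.1-107.6)/112.1)*100 = 4.0143 %


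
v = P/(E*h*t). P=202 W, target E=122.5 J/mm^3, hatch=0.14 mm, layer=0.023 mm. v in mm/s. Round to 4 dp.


v = 202 / (122.5*0.14*0.023) = 512.1055 mm/s


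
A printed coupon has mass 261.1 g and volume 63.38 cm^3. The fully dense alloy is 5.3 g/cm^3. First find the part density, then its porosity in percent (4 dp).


rho_part = 261.1 / 63.38 = 4.11959609 g/cm^3
Porosity = (1 - 4.11959609/5.3)*100 = 22.2718 %


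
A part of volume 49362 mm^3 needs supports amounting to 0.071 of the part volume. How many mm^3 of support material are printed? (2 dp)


V_support = 49362 * 0.071 = 3504.7 mm^3


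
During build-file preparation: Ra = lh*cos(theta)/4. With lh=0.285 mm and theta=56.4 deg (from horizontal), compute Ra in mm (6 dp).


Ra = 0.285 * cos(56.4) / 4 = 0.039429 mm


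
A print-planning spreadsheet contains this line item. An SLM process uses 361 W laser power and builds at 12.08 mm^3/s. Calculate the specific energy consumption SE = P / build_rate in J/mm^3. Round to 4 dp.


SE = 361 / 12.08 = 29.8841 J/mm^3


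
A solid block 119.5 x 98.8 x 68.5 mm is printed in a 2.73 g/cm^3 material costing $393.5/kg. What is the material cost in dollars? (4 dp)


V = 119.5 * 98.8 * 68.5 = 808752.1 mm^3 = 808.7521 cm^3
Mass = 808.7521 * 2.73 / 1000 = 2.20789323 kg
Cost = 2.20789323 * 393.5 = 868.806 $


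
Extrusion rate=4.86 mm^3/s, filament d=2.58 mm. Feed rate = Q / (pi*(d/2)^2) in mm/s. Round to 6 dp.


A = pi*(2.58/2)^2 = 5.227924
v = 4.86 / 5.227924 = 0.929623 mm/s


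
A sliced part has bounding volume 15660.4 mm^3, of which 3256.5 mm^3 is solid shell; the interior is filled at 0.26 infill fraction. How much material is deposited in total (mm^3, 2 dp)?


V_infill = (15660.4 - 3256.5) * 0.26 = 3225.01
V_total = 3256.5 + 3225.01 = 6481.51 mm^3


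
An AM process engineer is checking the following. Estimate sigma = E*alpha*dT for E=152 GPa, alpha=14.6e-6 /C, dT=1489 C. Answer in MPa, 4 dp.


sigma = 152*1000 * 14.6e-6 * 1489 = 3304.3888 MPa


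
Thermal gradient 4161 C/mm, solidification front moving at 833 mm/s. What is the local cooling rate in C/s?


CR = 4161 * 833 = 3466113 C/s


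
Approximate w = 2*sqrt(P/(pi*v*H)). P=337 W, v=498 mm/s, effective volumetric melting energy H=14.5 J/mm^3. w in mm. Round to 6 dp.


w = 2*sqrt(337/(pi*498*14.5)) = 0.243765 mm


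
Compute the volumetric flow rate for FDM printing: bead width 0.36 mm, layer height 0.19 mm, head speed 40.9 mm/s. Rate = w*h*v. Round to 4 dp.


Rate = 0.36 * 0.19 * 40.9 = 2.7976 mm^3/s


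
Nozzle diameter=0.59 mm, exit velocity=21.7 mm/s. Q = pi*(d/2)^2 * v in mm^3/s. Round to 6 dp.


A = pi*(0.59/2)^2 = 0.2733971 mm^2
Q = 0.2733971 * 21.7 = 5.932717 mm^3/s


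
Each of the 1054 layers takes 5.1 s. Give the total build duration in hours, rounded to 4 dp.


t = 1054 * 5.1 / 3600 = 1.4932 hrs


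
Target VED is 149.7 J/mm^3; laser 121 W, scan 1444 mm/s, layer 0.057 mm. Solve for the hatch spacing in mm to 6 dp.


h = 121 / (149.7*1444*0.057) = 0.00982 mm


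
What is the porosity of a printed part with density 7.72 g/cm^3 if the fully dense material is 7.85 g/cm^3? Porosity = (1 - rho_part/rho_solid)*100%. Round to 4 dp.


Porosity = (1-7.72/7.85)*100 = 1.6561 %


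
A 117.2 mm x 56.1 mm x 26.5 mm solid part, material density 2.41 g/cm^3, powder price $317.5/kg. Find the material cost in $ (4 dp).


V = 117.2 * 56.1 * 26.5 = 174235.38 mm^3 = 174.23538 cm^3
Mass = 174.23538 * 2.41 / 1000 = 0.41990727 kg
Cost = 0.41990727 * 317.5 = 133.3206 $


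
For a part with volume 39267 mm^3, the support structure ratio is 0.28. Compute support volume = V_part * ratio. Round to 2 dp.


V_support = 39267 * 0.28 = 10994.76 mm^3


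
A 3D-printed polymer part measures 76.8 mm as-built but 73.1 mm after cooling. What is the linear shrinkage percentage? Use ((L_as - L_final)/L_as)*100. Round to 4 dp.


Shrinkage = ((76.8-73.1)/76.8)*100 = 4.8177 %


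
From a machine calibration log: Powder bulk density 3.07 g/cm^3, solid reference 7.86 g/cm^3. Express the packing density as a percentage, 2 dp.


Packing = (3.07/7.86)*100 = 39.06 %


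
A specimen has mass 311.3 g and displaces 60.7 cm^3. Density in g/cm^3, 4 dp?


rho = 311.3 / 60.7 = 5.1285 g/cm^3


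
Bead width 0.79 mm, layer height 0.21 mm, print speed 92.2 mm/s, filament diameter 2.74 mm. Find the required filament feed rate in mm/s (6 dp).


Q = 0.79 * 0.21 * 92.2 = 15.29598 mm^3/s
A_fil = pi*(2.74/2)^2 = 5.89645525 mm^2
v_feed = 15.29598 / 5.89645525 = 2.594098 mm/s


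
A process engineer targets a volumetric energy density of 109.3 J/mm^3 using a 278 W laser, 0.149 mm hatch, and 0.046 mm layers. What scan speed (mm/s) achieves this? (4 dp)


v = 278 / (109.3*0.149*0.046) = 371.0911 mm/s


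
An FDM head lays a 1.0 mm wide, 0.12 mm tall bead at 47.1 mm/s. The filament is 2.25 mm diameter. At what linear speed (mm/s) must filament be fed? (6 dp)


Q = 1.0 * 0.12 * 47.1 = 5.652 mm^3/s
A_fil = pi*(2.25/2)^2 = 3.9760782 mm^2
v_feed = 5.652 / 3.9760782 = 1.421501 mm/s


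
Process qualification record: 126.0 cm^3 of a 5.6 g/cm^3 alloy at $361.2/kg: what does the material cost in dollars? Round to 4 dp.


Mass = 126.0*5.6/1000 = 0.7056 kg
Cost = 0.7056 * 361.2 = 254.8627 $


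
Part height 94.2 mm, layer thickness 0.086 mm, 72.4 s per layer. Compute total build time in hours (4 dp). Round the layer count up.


Layers = ceil(94.2/0.086) = 1096
t = 1096 * 72.4 / 3600 = 22.0418 hrs


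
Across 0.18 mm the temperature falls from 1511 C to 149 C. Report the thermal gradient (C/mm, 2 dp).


G = (1511-149)/0.18 = 7566.67 C/mm


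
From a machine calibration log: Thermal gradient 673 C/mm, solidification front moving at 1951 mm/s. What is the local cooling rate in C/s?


CR = 673 * 1951 = 1313023 C/s


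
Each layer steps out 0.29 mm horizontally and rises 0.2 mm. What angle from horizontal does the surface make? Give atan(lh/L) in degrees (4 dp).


angle = atan(0.2/0.29) = 34.5923 degrees


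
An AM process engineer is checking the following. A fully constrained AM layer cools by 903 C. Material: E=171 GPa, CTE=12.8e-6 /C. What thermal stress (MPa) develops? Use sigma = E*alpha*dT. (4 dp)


sigma = 171*1000 * 12.8e-6 * 903 = 1976.4864 MPa


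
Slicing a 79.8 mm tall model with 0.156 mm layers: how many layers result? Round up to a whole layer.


Layers = ceil(79.8/0.156) = 512


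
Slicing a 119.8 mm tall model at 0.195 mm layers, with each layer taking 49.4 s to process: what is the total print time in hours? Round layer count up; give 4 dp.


Layers = ceil(119.8/0.195) = 615
t = 615 * 49.4 / 3600 = 8.4392 hrs


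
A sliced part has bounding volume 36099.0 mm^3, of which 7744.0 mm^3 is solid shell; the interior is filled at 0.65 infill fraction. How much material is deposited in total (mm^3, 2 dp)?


V_infill = (36099.0 - 7744.0) * 0.65 = 18430.75
V_total = 7744.0 + 18430.75 = 26174.75 mm^3


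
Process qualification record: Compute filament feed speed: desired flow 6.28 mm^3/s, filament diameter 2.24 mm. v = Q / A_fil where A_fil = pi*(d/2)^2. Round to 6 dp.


A = pi*(2.24/2)^2 = 3.940814
v = 6.28 / 3.940814 = 1.593579 mm/s


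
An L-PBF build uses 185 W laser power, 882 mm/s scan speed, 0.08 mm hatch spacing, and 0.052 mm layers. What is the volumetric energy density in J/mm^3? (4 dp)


E = 185 / (882*0.08*0.052) = 50.4208 J/mm^3


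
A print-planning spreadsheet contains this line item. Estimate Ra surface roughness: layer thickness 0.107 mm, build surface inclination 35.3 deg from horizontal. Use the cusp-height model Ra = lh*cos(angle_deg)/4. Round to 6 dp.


Ra = 0.107 * cos(35.3) / 4 = 0.021832 mm


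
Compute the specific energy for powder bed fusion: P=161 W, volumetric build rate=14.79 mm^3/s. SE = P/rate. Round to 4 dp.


SE = 161 / 14.79 = 10.8857 J/mm^3


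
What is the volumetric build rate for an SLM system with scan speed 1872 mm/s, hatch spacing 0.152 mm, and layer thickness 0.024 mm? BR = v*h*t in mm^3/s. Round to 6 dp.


Rate = 1872 * 0.152 * 0.024 = 6.829056 mm^3/s


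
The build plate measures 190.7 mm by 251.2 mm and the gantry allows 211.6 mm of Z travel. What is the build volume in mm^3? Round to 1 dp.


V = 190.7 * 251.2 * 211.6 = 10136452.5 mm^3


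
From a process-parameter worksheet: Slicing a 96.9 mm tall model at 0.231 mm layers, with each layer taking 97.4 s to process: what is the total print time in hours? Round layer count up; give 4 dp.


Layers = ceil(96.9/0.231) = 420
t = 420 * 97.4 / 3600 = 11.3633 hrs


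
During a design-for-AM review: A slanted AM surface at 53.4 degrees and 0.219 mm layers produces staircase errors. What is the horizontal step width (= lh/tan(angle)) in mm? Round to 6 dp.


step = 0.219 / tan(53.4) = 0.162644 mm


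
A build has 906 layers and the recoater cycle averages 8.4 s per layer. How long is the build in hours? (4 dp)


t = 906 * 8.4 / 3600 = 2.114 hrs


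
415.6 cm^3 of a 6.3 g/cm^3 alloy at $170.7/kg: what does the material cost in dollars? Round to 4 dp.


Mass = 415.6*6.3/1000 = 2.61828 kg
Cost = 2.61828 * 170.7 = 446.9404 $


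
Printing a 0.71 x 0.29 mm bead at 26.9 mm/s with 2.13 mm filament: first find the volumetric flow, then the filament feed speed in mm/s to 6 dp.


Q = 0.71 * 0.29 * 26.9 = 5.53871 mm^3/s
A_fil = pi*(2.13/2)^2 = 3.56327293 mm^2
v_feed = 5.53871 / 3.56327293 = 1.554388 mm/s


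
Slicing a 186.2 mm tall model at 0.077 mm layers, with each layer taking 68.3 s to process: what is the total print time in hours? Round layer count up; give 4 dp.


Layers = ceil(186.2/0.077) = 2419
t = 2419 * 68.3 / 3600 = 45.8938 hrs


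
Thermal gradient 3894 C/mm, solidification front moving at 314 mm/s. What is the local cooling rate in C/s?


CR = 3894 * 314 = 1222716 C/s


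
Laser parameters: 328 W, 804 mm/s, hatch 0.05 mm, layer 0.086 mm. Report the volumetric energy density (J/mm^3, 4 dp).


E = 328 / (804*0.05*0.086) = 94.8745 J/mm^3


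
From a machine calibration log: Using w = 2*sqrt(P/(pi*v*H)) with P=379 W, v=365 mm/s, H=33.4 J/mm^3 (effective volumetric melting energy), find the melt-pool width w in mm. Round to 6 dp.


w = 2*sqrt(379/(pi*365*33.4)) = 0.198955 mm


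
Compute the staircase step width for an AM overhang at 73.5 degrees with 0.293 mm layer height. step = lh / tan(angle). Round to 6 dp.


step = 0.293 / tan(73.5) = 0.086791 mm


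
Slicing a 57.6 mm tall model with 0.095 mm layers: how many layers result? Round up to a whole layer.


Layers = ceil(57.6/0.095) = 607


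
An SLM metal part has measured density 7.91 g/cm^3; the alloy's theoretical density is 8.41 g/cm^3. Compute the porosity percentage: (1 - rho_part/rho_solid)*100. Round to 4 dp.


Porosity = (1-7.91/8.41)*100 = 5.9453 %


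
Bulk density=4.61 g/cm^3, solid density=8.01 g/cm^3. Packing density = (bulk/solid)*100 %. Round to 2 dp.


Packing = (4.61/8.01)*100 = 57.55 %


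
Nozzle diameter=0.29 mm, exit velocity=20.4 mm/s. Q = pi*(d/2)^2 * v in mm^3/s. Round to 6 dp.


A = pi*(0.29/2)^2 = 0.06605199 mm^2
Q = 0.06605199 * 20.4 = 1.347461 mm^3/s


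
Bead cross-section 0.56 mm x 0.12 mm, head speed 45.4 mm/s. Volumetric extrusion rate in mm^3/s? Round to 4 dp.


Rate = 0.56 * 0.12 * 45.4 = 3.0509 mm^3/s


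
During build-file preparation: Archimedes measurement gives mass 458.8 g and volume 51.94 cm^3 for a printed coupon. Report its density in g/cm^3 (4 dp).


rho = 458.8 / 51.94 = 8.8333 g/cm^3


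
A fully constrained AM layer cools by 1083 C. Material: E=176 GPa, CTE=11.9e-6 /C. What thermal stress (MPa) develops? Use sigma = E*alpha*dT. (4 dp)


sigma = 176*1000 * 11.9e-6 * 1083 = 2268.2352 MPa


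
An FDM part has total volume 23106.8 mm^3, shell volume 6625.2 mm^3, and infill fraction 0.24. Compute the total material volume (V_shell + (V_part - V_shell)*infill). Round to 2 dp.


V_infill = (23106.8 - 6625.2) * 0.24 = 3955.58
V_total = 6625.2 + 3955.58 = 10580.78 mm^3


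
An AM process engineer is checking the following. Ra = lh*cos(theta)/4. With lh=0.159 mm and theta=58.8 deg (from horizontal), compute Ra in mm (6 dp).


Ra = 0.159 * cos(58.8) / 4 = 0.020592 mm


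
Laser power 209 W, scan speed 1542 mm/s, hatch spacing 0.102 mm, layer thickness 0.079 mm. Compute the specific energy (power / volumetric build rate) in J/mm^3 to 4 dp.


Build rate = 1542 * 0.102 * 0.079 = 12.425436 mm^3/s
SE = 209 / 12.425436 = 16.8203 J/mm^3


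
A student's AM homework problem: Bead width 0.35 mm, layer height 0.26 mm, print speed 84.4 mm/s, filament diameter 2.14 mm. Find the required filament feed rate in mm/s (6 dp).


Q = 0.35 * 0.26 * 84.4 = 7.6804 mm^3/s
A_fil = pi*(2.14/2)^2 = 3.59680943 mm^2
v_feed = 7.6804 / 3.59680943 = 2.135337 mm/s


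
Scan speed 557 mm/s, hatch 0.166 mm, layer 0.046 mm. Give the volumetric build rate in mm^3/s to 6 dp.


Rate = 557 * 0.166 * 0.046 = 4.253252 mm^3/s


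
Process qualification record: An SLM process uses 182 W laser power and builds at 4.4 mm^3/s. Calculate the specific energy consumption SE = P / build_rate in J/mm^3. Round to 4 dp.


SE = 182 / 4.4 = 41.3636 J/mm^3


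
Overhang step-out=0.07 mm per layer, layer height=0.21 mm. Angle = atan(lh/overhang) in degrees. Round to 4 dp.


angle = atan(0.21/0.07) = 71.5651 degrees


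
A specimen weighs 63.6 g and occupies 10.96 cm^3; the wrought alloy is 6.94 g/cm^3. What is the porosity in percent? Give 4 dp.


rho_part = 63.6 / 10.96 = 5.80291971 g/cm^3
Porosity = (1 - 5.80291971/6.94)*100 = 16.3844 %


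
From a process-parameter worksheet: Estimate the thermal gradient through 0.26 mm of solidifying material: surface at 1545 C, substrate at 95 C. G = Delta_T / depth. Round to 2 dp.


G = (1545-95)/0.26 = 5576.92 C/mm


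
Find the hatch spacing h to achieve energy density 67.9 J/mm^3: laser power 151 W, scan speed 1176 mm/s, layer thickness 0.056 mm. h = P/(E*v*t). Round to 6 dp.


h = 151 / (67.9*1176*0.056) = 0.033769 mm


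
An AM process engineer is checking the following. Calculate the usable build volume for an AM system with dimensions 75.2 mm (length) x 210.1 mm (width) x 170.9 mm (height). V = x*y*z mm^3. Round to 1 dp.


V = 75.2 * 210.1 * 170.9 = 2700138.0 mm^3


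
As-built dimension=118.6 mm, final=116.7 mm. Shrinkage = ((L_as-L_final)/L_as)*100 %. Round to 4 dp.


Shrinkage = ((118.6-116.7)/118.6)*100 = 1.602 %


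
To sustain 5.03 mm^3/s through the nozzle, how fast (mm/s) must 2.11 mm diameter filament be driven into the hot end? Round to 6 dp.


A = pi*(2.11/2)^2 = 3.496671
v = 5.03 / 3.496671 = 1.438511 mm/s


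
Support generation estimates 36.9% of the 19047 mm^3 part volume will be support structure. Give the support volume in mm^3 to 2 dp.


V_support = 19047 * 0.369 = 7028.34 mm^3


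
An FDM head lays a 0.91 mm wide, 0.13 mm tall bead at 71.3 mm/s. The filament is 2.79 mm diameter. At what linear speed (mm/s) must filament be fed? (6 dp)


Q = 0.91 * 0.13 * 71.3 = 8.43479 mm^3/s
A_fil = pi*(2.79/2)^2 = 6.11361784 mm^2
v_feed = 8.43479 / 6.11361784 = 1.379672 mm/s


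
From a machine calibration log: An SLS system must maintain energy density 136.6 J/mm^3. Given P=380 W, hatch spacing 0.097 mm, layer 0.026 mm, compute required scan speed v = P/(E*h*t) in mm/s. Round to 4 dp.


v = 380 / (136.6*0.097*0.026) = 1103.0312 mm/s


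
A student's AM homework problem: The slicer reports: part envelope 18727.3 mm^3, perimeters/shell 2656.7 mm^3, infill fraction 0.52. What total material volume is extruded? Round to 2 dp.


V_infill = (18727.3 - 2656.7) * 0.52 = 8356.71
V_total = 2656.7 + 8356.71 = 11013.41 mm^3


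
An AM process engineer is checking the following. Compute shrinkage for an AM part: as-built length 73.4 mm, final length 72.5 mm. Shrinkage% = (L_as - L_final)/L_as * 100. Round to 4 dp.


Shrinkage = ((73.4-72.5)/73.4)*100 = 1.2262 %


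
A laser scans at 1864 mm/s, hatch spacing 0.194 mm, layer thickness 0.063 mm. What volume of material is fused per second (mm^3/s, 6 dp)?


Rate = 1864 * 0.194 * 0.063 = 22.781808 mm^3/s


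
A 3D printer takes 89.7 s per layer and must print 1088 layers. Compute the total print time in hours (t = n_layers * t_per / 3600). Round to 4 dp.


t = 1088 * 89.7 / 3600 = 27.1093 hrs


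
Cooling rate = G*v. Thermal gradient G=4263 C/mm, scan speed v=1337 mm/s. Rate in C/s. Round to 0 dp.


CR = 4263 * 1337 = 5699631 C/s


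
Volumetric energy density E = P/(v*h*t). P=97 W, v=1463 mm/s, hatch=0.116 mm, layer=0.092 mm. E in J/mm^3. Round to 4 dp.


E = 97 / (1463*0.116*0.092) = 6.2127 J/mm^3


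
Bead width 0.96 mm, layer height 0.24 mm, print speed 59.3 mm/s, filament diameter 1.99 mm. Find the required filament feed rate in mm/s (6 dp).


Q = 0.96 * 0.24 * 59.3 = 13.66272 mm^3/s
A_fil = pi*(1.99/2)^2 = 3.11025527 mm^2
v_feed = 13.66272 / 3.11025527 = 4.392797 mm/s


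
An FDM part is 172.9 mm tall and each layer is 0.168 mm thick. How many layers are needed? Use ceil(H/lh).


Layers = ceil(172.9/0.168) = 1030


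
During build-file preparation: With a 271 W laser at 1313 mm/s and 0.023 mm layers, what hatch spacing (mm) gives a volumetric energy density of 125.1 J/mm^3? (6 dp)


h = 271 / (125.1*1313*0.023) = 0.071733 mm


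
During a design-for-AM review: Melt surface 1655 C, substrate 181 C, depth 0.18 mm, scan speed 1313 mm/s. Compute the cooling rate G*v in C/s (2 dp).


G = (1655-181)/0.18 = 8188.88888889 C/mm
CR = 8188.88888889 * 1313 = 10752011.11 C/s


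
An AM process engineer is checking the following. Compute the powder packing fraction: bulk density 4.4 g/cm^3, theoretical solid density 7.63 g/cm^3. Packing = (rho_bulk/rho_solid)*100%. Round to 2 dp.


Packing = (4.4/7.63)*100 = 57.67 %


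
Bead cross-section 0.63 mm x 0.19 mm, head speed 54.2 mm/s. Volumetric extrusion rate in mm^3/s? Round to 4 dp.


Rate = 0.63 * 0.19 * 54.2 = 6.4877 mm^3/s


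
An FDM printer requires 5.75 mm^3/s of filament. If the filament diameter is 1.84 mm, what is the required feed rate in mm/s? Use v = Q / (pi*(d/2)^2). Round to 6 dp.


A = pi*(1.84/2)^2 = 2.659044
v = 5.75 / 2.659044 = 2.162431 mm/s


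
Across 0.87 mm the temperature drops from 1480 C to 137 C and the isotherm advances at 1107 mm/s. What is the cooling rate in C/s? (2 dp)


G = (1480-137)/0.87 = 1543.67816092 C/mm
CR = 1543.67816092 * 1107 = 1708851.72 C/s


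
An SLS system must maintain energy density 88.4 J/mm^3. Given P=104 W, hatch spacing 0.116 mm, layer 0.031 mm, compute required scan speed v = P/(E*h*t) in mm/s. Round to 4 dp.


v = 104 / (88.4*0.116*0.031) = 327.1609 mm/s


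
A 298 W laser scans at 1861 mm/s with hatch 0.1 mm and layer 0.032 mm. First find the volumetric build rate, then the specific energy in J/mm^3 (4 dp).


Build rate = 1861 * 0.1 * 0.032 = 5.9552 mm^3/s
SE = 298 / 5.9552 = 50.0403 J/mm^3


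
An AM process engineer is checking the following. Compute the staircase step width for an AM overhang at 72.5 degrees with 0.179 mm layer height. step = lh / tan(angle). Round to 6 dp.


step = 0.179 / tan(72.5) = 0.056438 mm


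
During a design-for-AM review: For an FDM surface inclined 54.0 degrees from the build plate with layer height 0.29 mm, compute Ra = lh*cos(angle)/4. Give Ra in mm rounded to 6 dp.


Ra = 0.29 * cos(54.0) / 4 = 0.042614 mm


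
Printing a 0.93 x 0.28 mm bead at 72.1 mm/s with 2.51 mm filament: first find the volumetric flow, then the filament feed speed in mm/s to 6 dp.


Q = 0.93 * 0.28 * 72.1 = 18.77484 mm^3/s
A_fil = pi*(2.51/2)^2 = 4.94808697 mm^2
v_feed = 18.77484 / 4.94808697 = 3.794363 mm/s


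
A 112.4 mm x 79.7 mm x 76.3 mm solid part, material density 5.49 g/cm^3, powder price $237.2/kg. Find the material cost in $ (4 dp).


V = 112.4 * 79.7 * 76.3 = 683516.764 mm^3 = 683.516764 cm^3
Mass = 683.516764 * 5.49 / 1000 = 3.75250703 kg
Cost = 3.75250703 * 237.2 = 890.0947 $


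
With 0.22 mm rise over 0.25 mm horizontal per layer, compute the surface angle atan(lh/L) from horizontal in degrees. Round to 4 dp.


angle = atan(0.22/0.25) = 41.3478 degrees


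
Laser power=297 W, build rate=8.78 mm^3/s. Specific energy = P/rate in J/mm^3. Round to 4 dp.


SE = 297 / 8.78 = 33.8269 J/mm^3


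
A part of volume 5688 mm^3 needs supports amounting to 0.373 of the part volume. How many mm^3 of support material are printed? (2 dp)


V_support = 5688 * 0.373 = 2121.62 mm^3


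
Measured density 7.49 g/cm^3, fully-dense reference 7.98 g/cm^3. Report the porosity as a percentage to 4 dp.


Porosity = (1-7.49/7.98)*100 = 6.1404 %


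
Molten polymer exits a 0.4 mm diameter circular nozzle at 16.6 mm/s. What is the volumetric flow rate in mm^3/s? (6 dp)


A = pi*(0.4/2)^2 = 0.12566371 mm^2
Q = 0.12566371 * 16.6 = 2.086018 mm^3/s


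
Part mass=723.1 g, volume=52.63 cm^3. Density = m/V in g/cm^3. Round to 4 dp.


rho = 723.1 / 52.63 = 13.7393 g/cm^3


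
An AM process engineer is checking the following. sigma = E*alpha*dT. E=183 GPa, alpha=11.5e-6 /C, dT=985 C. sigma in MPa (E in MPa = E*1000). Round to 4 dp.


sigma = 183*1000 * 11.5e-6 * 985 = 2072.9325 MPa


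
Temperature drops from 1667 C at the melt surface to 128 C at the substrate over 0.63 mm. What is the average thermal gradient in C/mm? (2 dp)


G = (1667-128)/0.63 = 2442.86 C/mm


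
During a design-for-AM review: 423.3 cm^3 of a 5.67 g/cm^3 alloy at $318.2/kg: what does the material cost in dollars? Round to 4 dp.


Mass = 423.3*5.67/1000 = 2.400111 kg
Cost = 2.400111 * 318.2 = 763.7153 $


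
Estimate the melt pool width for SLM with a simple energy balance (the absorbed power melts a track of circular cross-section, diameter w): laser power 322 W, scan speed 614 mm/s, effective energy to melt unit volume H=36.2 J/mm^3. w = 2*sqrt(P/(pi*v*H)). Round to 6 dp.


w = 2*sqrt(322/(pi*614*36.2)) = 0.135814 mm


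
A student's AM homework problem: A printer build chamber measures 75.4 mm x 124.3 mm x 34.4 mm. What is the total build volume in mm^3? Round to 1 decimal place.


V = 75.4 * 124.3 * 34.4 = 322404.4 mm^3


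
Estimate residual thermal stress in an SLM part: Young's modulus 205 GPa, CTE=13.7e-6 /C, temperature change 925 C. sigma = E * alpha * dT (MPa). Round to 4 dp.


sigma = 205*1000 * 13.7e-6 * 925 = 2597.8625 MPa


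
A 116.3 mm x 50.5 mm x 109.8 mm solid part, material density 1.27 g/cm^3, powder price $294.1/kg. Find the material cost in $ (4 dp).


V = 116.3 * 50.5 * 109.8 = 644871.87 mm^3 = 644.87187 cm^3
Mass = 644.87187 * 1.27 / 1000 = 0.81898727 kg
Cost = 0.81898727 * 294.1 = 240.8642 $


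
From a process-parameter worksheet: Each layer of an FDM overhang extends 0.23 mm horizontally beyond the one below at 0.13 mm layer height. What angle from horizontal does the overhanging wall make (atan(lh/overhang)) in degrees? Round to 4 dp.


angle = atan(0.13/0.23) = 29.4759 degrees


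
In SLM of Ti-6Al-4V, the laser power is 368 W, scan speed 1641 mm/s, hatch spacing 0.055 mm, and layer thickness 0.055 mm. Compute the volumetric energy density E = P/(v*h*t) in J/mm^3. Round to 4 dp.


E = 368 / (1641*0.055*0.055) = 74.1334 J/mm^3


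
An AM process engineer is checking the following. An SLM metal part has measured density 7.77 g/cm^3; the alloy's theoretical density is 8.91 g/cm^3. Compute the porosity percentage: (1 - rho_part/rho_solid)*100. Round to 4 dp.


Porosity = (1-7.77/8.91)*100 = 12.7946 %


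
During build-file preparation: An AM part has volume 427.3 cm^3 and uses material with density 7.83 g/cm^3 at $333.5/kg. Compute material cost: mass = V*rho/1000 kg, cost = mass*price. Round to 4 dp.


Mass = 427.3*7.83/1000 = 3.345759 kg
Cost = 3.345759 * 333.5 = 1115.8106 $


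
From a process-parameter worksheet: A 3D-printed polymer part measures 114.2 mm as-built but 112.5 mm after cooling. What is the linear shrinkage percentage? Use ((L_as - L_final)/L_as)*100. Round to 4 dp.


Shrinkage = ((114.2-112.5)/114.2)*100 = 1.4886 %


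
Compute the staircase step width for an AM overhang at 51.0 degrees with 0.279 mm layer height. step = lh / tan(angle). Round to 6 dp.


step = 0.279 / tan(51.0) = 0.22593 mm


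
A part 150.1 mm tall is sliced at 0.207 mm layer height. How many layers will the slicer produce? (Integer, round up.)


Layers = ceil(150.1/0.207) = 726


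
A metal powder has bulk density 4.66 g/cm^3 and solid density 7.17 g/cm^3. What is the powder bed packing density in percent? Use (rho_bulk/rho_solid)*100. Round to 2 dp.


Packing = (4.66/7.17)*100 = 64.99 %


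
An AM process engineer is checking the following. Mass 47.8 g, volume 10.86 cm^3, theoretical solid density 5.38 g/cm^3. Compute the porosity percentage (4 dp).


rho_part = 47.8 / 10.86 = 4.4014733 g/cm^3
Porosity = (1 - 4.4014733/5.38)*100 = 18.1882 %


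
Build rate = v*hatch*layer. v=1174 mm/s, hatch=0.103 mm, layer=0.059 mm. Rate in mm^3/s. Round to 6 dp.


Rate = 1174 * 0.103 * 0.059 = 7.134398 mm^3/s


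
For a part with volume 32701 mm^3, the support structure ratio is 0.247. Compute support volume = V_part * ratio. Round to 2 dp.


V_support = 32701 * 0.247 = 8077.15 mm^3


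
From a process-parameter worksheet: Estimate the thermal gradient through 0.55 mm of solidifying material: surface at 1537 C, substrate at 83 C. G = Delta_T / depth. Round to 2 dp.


G = (1537-83)/0.55 = 2643.64 C/mm


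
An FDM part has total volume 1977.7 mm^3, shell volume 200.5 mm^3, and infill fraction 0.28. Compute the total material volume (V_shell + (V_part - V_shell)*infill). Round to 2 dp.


V_infill = (1977.7 - 200.5) * 0.28 = 497.62
V_total = 200.5 + 497.62 = 698.12 mm^3


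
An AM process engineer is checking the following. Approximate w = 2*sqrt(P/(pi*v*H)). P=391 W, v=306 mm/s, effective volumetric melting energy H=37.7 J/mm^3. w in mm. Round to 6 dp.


w = 2*sqrt(391/(pi*306*37.7)) = 0.207736 mm


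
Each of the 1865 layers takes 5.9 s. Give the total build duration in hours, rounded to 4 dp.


t = 1865 * 5.9 / 3600 = 3.0565 hrs


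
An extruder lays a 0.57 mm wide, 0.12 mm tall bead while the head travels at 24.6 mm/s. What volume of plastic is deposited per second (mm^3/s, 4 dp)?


Rate = 0.57 * 0.12 * 24.6 = 1.6826 mm^3/s


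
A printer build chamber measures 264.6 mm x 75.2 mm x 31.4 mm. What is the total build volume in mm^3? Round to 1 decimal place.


V = 264.6 * 75.2 * 31.4 = 624794.7 mm^3


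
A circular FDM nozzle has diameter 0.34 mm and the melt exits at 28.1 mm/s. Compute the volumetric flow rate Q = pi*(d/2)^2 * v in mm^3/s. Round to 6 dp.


A = pi*(0.34/2)^2 = 0.09079203 mm^2
Q = 0.09079203 * 28.1 = 2.551256 mm^3/s


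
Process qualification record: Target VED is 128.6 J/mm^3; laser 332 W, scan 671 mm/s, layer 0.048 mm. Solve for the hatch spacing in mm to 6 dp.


h = 332 / (128.6*671*0.048) = 0.080156 mm


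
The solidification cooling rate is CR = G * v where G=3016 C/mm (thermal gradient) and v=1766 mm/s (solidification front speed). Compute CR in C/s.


CR = 3016 * 1766 = 5326256 C/s


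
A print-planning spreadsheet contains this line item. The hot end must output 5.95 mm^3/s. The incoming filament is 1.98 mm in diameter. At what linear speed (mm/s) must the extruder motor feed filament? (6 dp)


A = pi*(1.98/2)^2 = 3.079075
v = 5.95 / 3.079075 = 1.932399 mm/s


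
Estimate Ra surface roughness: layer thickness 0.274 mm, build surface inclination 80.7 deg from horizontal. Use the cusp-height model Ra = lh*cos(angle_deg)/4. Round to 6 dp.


Ra = 0.274 * cos(80.7) / 4 = 0.01107 mm


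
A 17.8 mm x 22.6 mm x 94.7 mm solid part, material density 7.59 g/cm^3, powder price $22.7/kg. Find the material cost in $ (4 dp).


V = 17.8 * 22.6 * 94.7 = 38095.916 mm^3 = 38.095916 cm^3
Mass = 38.095916 * 7.59 / 1000 = 0.289148 kg
Cost = 0.289148 * 22.7 = 6.5637 $


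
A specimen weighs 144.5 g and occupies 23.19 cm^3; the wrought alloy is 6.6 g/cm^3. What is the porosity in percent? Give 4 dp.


rho_part = 144.5 / 23.19 = 6.23113411 g/cm^3
Porosity = (1 - 6.23113411/6.6)*100 = 5.5889 %


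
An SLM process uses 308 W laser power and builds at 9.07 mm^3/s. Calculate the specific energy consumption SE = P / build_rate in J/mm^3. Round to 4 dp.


SE = 308 / 9.07 = 33.9581 J/mm^3


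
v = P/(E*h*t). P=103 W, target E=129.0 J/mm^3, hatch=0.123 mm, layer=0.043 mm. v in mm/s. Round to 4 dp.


v = 103 / (129.0*0.123*0.043) = 150.9642 mm/s


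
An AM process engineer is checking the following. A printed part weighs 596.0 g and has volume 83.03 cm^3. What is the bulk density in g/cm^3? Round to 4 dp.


rho = 596.0 / 83.03 = 7.1781 g/cm^3


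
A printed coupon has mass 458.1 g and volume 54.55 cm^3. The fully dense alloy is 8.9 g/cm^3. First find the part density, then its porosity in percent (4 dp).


rho_part = 458.1 / 54.55 = 8.39780018 g/cm^3
Porosity = (1 - 8.39780018/8.9)*100 = 5.6427 %


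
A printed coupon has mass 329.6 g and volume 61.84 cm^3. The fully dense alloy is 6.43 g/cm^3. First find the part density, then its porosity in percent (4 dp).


rho_part = 329.6 / 61.84 = 5.32988357 g/cm^3
Porosity = (1 - 5.32988357/6.43)*100 = 17.1091 %


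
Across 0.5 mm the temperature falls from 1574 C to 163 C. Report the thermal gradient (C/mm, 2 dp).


G = (1574-163)/0.5 = 2822.0 C/mm


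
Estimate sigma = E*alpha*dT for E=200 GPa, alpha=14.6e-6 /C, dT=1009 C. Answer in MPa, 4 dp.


sigma = 200*1000 * 14.6e-6 * 1009 = 2946.28 MPa


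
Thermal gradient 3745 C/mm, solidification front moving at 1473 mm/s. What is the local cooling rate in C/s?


CR = 3745 * 1473 = 5516385 C/s


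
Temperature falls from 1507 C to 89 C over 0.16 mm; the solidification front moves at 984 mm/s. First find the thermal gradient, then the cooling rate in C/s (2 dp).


G = (1507-89)/0.16 = 8862.5 C/mm
CR = 8862.5 * 984 = 8720700.0 C/s


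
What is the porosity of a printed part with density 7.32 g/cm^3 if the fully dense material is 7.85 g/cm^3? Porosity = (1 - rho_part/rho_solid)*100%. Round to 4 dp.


Porosity = (1-7.32/7.85)*100 = 6.7516 %


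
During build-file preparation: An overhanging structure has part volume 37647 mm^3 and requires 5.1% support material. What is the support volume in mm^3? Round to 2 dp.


V_support = 37647 * 0.051 = 1920.0 mm^3


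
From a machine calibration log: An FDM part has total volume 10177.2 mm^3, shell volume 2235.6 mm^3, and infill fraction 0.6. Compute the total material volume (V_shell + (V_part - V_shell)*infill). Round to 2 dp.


V_infill = (10177.2 - 2235.6) * 0.6 = 4764.96
V_total = 2235.6 + 4764.96 = 7000.56 mm^3


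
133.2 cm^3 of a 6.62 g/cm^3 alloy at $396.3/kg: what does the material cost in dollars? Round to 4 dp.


Mass = 133.2*6.62/1000 = 0.881784 kg
Cost = 0.881784 * 396.3 = 349.451 $


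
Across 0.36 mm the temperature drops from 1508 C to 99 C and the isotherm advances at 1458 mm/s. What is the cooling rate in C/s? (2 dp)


G = (1508-99)/0.36 = 3913.88888889 C/mm
CR = 3913.88888889 * 1458 = 5706450.0 C/s


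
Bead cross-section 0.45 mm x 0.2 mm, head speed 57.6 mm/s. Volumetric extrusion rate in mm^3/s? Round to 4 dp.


Rate = 0.45 * 0.2 * 57.6 = 5.184 mm^3/s


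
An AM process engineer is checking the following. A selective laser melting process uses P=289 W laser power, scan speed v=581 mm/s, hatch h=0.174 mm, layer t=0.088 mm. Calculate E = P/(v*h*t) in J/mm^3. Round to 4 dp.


E = 289 / (581*0.174*0.088) = 32.4855 J/mm^3


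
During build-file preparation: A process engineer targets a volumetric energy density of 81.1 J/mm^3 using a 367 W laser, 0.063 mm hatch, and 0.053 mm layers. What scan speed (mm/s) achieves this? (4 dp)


v = 367 / (81.1*0.063*0.053) = 1355.2793 mm/s


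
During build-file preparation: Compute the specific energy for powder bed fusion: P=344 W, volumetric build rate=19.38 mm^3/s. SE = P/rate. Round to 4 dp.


SE = 344 / 19.38 = 17.7503 J/mm^3


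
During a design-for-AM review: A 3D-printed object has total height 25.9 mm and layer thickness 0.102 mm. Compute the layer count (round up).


Layers = ceil(25.9/0.102) = 254


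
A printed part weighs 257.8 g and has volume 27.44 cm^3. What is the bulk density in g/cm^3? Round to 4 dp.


rho = 257.8 / 27.44 = 9.395 g/cm^3


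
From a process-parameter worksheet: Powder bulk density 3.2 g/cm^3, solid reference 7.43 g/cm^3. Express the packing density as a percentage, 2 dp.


Packing = (3.2/7.43)*100 = 43.07 %
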